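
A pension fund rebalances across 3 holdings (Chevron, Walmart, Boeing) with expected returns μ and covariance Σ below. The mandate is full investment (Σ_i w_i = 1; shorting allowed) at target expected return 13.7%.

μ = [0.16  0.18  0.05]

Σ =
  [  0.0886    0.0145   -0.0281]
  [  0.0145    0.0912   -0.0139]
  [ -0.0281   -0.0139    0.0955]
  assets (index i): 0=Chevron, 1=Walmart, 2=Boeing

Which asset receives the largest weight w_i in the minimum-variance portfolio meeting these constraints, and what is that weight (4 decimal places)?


p=Σ⁻¹μ = [1.9320  1.8745  1.3649]
q=Σ⁻¹𝟙 = [14.6684  11.1335  16.4077]
a=μᵀp=0.714774  b=𝟙ᵀp=5.171363  c=𝟙ᵀq=42.209644  D=ac−b²=3.427369
λ₁=(c·0.137−b)/D = (42.209644·0.137−5.171363)/3.427369 = 0.178375
λ₂=(a−b·0.137)/D = (0.714774−5.171363·0.137)/3.427369 = 0.001837
w* = 0.178375·p + 0.001837·q:
  w_0 = 0.178375·1.9320 + 0.001837·14.6684 = 0.3716  (Chevron)
  w_1 = 0.178375·1.8745 + 0.001837·11.1335 = 0.3548  (Walmart)
  w_2 = 0.178375·1.3649 + 0.001837·16.4077 = 0.2736  (Boeing)
Σw_i=1.0000  μᵀw=0.1370
σ²=wᵀΣw=λ₁·μ_p+λ₂ = 0.178375·0.137 + 0.001837 = 0.026275 ≈ 0.0263

Chevron (0.3716)


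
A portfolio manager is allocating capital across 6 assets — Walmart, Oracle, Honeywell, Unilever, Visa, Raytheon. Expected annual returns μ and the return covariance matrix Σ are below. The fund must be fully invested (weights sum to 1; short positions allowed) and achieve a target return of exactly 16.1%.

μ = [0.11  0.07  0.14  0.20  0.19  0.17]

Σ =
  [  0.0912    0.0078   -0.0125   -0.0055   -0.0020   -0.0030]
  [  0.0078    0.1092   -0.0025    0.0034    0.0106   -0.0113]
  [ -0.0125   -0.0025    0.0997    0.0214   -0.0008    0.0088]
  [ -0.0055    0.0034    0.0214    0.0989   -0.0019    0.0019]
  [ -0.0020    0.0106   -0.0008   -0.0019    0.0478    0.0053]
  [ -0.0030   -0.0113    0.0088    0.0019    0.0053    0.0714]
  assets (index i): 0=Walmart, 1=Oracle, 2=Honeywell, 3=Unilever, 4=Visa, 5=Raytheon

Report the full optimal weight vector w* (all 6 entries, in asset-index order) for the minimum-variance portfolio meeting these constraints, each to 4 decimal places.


x=Σ⁻¹μ = [1.5883  0.3306  1.0538  1.9058  3.8358  2.0347]
y=Σ⁻¹𝟙 = [12.9039  7.6920  8.9665  8.7352  18.8070  13.0315]
a=μᵀx=1.801240  b=𝟙ᵀx=10.748915  c=𝟙ᵀy=70.136187  D=ac−b²=10.792919
λ₁=(c·0.161−b)/D = (70.136187·0.161−10.748915)/10.792919 = 0.050312
λ₂=(a−b·0.161)/D = (1.801240−10.748915·0.161)/10.792919 = 0.006547
w* = 0.050312·x + 0.006547·y:
  w_0 = 0.050312·1.5883 + 0.006547·12.9039 = 0.1644  (Walmart)
  w_1 = 0.050312·0.3306 + 0.006547·7.6920 = 0.0670  (Oracle)
  w_2 = 0.050312·1.0538 + 0.006547·8.9665 = 0.1117  (Honeywell)
  w_3 = 0.050312·1.9058 + 0.006547·8.7352 = 0.1531  (Unilever)
  w_4 = 0.050312·3.8358 + 0.006547·18.8070 = 0.3161  (Visa)
  w_5 = 0.050312·2.0347 + 0.006547·13.0315 = 0.1877  (Raytheon)
Σw_i=1.0000  μᵀw=0.1610
σ²=wᵀΣw=λ₁·μ_p+λ₂ = 0.050312·0.161 + 0.006547 = 0.014648 ≈ 0.0146

0.1644  0.0670  0.1117  0.1531  0.3161  0.1877


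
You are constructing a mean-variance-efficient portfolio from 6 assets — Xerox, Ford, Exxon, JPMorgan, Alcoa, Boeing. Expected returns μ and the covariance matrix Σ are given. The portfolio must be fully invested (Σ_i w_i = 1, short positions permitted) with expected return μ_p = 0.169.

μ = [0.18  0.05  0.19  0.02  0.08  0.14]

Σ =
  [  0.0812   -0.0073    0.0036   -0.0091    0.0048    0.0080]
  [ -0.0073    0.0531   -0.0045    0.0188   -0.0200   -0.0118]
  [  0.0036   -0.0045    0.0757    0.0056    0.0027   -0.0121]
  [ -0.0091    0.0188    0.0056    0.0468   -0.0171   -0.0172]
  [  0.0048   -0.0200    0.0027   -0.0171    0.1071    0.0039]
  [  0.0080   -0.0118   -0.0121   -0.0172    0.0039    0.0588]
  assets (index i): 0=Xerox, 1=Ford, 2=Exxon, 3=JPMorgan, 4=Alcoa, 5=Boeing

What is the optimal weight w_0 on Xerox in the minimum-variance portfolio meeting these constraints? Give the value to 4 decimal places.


0.2447

g=Σ⁻¹μ = [2.0189  2.1998  2.9665  1.2381  1.0645  3.4497]
h=Σ⁻¹𝟙 = [13.0839  24.6907  16.2479  29.5042  16.5316  31.0591]
a=μᵀg=1.629925  b=𝟙ᵀg=12.937628  c=𝟙ᵀh=131.117480  D=ac−b²=46.329481
λ₁=(c·0.169−b)/D = (131.117480·0.169−12.937628)/46.329481 = 0.199036
λ₂=(a−b·0.169)/D = (1.629925−12.937628·0.169)/46.329481 = -0.012013
w* = 0.199036·g + -0.012013·h:
  w_0 = 0.199036·2.0189 + -0.012013·13.0839 = 0.2447  (Xerox)
  w_1 = 0.199036·2.1998 + -0.012013·24.6907 = 0.1412  (Ford)
  w_2 = 0.199036·2.9665 + -0.012013·16.2479 = 0.3953  (Exxon)
  w_3 = 0.199036·1.2381 + -0.012013·29.5042 = -0.1080  (JPMorgan)
  w_4 = 0.199036·1.0645 + -0.012013·16.5316 = 0.0133  (Alcoa)
  w_5 = 0.199036·3.4497 + -0.012013·31.0591 = 0.3135  (Boeing)
Σw_i=1.0000  μᵀw=0.1690
σ²=wᵀΣw=λ₁·μ_p+λ₂ = 0.199036·0.169 + -0.012013 = 0.021625 ≈ 0.0216


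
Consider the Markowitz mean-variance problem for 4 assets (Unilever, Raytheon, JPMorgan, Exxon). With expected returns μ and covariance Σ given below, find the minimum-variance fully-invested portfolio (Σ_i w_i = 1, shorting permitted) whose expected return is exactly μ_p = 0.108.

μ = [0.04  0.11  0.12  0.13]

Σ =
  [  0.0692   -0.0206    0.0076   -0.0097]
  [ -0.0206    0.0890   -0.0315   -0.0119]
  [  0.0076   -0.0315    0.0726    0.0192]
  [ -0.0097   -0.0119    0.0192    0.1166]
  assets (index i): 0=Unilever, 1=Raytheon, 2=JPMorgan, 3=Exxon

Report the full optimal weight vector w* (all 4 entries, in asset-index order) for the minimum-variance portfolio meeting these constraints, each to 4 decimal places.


x=Σ⁻¹μ = [1.2152  2.4820  2.3148  1.0882]
y=Σ⁻¹𝟙 = [20.8672  24.2800  19.5951  9.5636]
a=μᵀx=0.740866  b=𝟙ᵀx=7.100174  c=𝟙ᵀy=74.305960  D=ac−b²=4.638309
λ₁=(c·0.108−b)/D = (74.305960·0.108−7.100174)/4.638309 = 0.199398
λ₂=(a−b·0.108)/D = (0.740866−7.100174·0.108)/4.638309 = -0.005595
w* = 0.199398·x + -0.005595·y:
  w_0 = 0.199398·1.2152 + -0.005595·20.8672 = 0.1256  (Unilever)
  w_1 = 0.199398·2.4820 + -0.005595·24.2800 = 0.3591  (Raytheon)
  w_2 = 0.199398·2.3148 + -0.005595·19.5951 = 0.3519  (JPMorgan)
  w_3 = 0.199398·1.0882 + -0.005595·9.5636 = 0.1635  (Exxon)
Σw_i=1.0000  μᵀw=0.1080
σ²=wᵀΣw=λ₁·μ_p+λ₂ = 0.199398·0.108 + -0.005595 = 0.015940 ≈ 0.0159

0.1256  0.3591  0.3519  0.1635


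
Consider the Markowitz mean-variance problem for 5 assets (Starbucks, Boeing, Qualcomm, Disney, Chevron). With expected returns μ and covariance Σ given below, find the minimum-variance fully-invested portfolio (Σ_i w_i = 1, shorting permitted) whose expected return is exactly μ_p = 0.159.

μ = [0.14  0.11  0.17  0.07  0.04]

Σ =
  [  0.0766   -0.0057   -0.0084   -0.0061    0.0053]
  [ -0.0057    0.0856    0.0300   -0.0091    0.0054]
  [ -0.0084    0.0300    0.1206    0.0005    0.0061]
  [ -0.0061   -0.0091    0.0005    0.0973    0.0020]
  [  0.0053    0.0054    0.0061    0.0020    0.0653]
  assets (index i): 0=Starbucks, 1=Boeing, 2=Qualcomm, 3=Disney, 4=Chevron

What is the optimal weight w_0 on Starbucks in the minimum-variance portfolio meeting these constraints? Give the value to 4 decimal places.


g=Σ⁻¹μ = [2.1077  1.0648  1.2773  0.9404  0.2053]
h=Σ⁻¹𝟙 = [14.6258  11.0899  5.8805  11.9487  12.2945]
a=μᵀg=0.703369  b=𝟙ᵀg=5.595370  c=𝟙ᵀh=55.839331  D=ac−b²=7.967515
λ₁=(c·0.159−b)/D = (55.839331·0.159−5.595370)/7.967515 = 0.412059
λ₂=(a−b·0.159)/D = (0.703369−5.595370·0.159)/7.967515 = -0.023382
w* = 0.412059·g + -0.023382·h:
  w_0 = 0.412059·2.1077 + -0.023382·14.6258 = 0.5265  (Starbucks)
  w_1 = 0.412059·1.0648 + -0.023382·11.0899 = 0.1794  (Boeing)
  w_2 = 0.412059·1.2773 + -0.023382·5.8805 = 0.3888  (Qualcomm)
  w_3 = 0.412059·0.9404 + -0.023382·11.9487 = 0.1081  (Disney)
  w_4 = 0.412059·0.2053 + -0.023382·12.2945 = -0.2029  (Chevron)
Σw_i=1.0000  μᵀw=0.1590
σ²=wᵀΣw=λ₁·μ_p+λ₂ = 0.412059·0.159 + -0.023382 = 0.042136 ≈ 0.0421

0.5265


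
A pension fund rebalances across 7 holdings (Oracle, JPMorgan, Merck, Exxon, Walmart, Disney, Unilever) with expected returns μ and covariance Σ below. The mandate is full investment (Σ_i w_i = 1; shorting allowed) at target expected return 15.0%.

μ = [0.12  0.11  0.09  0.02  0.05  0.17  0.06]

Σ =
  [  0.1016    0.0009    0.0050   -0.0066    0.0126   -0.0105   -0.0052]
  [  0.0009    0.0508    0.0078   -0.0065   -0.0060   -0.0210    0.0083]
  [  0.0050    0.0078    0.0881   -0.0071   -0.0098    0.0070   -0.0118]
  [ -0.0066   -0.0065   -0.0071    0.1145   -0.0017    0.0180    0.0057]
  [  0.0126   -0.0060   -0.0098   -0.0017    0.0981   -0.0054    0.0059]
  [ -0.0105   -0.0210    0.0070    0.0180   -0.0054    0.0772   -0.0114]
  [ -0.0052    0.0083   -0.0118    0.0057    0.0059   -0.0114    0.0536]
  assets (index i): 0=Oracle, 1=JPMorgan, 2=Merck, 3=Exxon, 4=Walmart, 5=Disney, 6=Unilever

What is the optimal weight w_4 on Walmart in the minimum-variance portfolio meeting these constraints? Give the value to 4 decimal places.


p=Σ⁻¹μ = [1.4755  3.3175  0.6384  -0.1412  0.6851  3.5624  1.5867]
q=Σ⁻¹𝟙 = [11.5261  26.0274  11.2541  7.1061  11.5436  22.8401  21.0536]
a=μᵀp=1.331685  b=𝟙ᵀp=11.124364  c=𝟙ᵀq=111.351119  D=ac−b²=24.533145
λ₁=(c·0.150−b)/D = (111.351119·0.150−11.124364)/24.533145 = 0.227378
λ₂=(a−b·0.150)/D = (1.331685−11.124364·0.150)/24.533145 = -0.013735
w* = 0.227378·p + -0.013735·q:
  w_0 = 0.227378·1.4755 + -0.013735·11.5261 = 0.1772  (Oracle)
  w_1 = 0.227378·3.3175 + -0.013735·26.0274 = 0.3968  (JPMorgan)
  w_2 = 0.227378·0.6384 + -0.013735·11.2541 = -0.0094  (Merck)
  w_3 = 0.227378·-0.1412 + -0.013735·7.1061 = -0.1297  (Exxon)
  w_4 = 0.227378·0.6851 + -0.013735·11.5436 = -0.0028  (Walmart)
  w_5 = 0.227378·3.5624 + -0.013735·22.8401 = 0.4963  (Disney)
  w_6 = 0.227378·1.5867 + -0.013735·21.0536 = 0.0716  (Unilever)
Σw_i=1.0000  μᵀw=0.1500
σ²=wᵀΣw=λ₁·μ_p+λ₂ = 0.227378·0.150 + -0.013735 = 0.020371 ≈ 0.0204

-0.0028


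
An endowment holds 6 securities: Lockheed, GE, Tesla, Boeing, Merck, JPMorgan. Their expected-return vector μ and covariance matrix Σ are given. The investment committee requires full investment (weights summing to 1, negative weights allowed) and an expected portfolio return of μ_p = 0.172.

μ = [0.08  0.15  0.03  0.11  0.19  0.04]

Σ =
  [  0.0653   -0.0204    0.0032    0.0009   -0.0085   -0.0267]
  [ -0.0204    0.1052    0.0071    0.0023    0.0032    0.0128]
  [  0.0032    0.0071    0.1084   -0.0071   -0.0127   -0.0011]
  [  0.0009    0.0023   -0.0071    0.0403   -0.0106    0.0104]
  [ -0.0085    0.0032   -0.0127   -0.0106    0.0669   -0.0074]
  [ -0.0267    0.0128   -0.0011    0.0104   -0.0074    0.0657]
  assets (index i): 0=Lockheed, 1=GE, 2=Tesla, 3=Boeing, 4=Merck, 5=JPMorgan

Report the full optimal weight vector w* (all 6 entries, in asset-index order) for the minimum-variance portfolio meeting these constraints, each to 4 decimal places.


0.0860  0.2129  -0.0473  0.3948  0.5136  -0.1599

p=Σ⁻¹μ = [2.6673  1.5352  0.7970  3.4222  3.9439  1.3096]
q=Σ⁻¹𝟙 = [31.4227  10.2389  12.8965  26.6522  27.9018  25.1355]
a=μᵀp=1.645731  b=𝟙ᵀp=13.675064  c=𝟙ᵀq=134.247741  D=ac−b²=33.928234
λ₁=(c·0.172−b)/D = (134.247741·0.172−13.675064)/33.928234 = 0.277514
λ₂=(a−b·0.172)/D = (1.645731−13.675064·0.172)/33.928234 = -0.020820
w* = 0.277514·p + -0.020820·q:
  w_0 = 0.277514·2.6673 + -0.020820·31.4227 = 0.0860  (Lockheed)
  w_1 = 0.277514·1.5352 + -0.020820·10.2389 = 0.2129  (GE)
  w_2 = 0.277514·0.7970 + -0.020820·12.8965 = -0.0473  (Tesla)
  w_3 = 0.277514·3.4222 + -0.020820·26.6522 = 0.3948  (Boeing)
  w_4 = 0.277514·3.9439 + -0.020820·27.9018 = 0.5136  (Merck)
  w_5 = 0.277514·1.3096 + -0.020820·25.1355 = -0.1599  (JPMorgan)
Σw_i=1.0000  μᵀw=0.1720
σ²=wᵀΣw=λ₁·μ_p+λ₂ = 0.277514·0.172 + -0.020820 = 0.026913 ≈ 0.0269


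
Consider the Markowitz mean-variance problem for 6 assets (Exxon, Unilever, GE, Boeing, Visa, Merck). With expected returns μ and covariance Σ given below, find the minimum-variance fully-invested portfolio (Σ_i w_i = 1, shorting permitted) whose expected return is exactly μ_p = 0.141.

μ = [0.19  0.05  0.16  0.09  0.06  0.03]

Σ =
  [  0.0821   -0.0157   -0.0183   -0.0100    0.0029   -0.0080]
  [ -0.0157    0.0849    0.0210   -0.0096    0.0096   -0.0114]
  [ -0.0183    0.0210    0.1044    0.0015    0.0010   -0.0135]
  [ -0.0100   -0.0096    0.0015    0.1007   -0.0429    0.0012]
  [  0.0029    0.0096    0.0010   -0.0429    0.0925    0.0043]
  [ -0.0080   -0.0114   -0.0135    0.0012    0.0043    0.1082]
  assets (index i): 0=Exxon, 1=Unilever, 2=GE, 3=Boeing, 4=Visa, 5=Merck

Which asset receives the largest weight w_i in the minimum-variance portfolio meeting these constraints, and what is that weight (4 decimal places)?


x=Σ⁻¹μ = [3.1670  0.8514  1.9801  1.7727  1.2255  0.7798]
y=Σ⁻¹𝟙 = [20.6992  14.8559  11.4182  20.4936  17.4042  12.8435]
a=μᵀx=1.217589  b=𝟙ᵀx=9.776544  c=𝟙ᵀy=97.714686  D=ac−b²=23.395494
λ₁=(c·0.141−b)/D = (97.714686·0.141−9.776544)/23.395494 = 0.171026
λ₂=(a−b·0.141)/D = (1.217589−9.776544·0.141)/23.395494 = -0.006878
w* = 0.171026·x + -0.006878·y:
  w_0 = 0.171026·3.1670 + -0.006878·20.6992 = 0.3993  (Exxon)
  w_1 = 0.171026·0.8514 + -0.006878·14.8559 = 0.0434  (Unilever)
  w_2 = 0.171026·1.9801 + -0.006878·11.4182 = 0.2601  (GE)
  w_3 = 0.171026·1.7727 + -0.006878·20.4936 = 0.1622  (Boeing)
  w_4 = 0.171026·1.2255 + -0.006878·17.4042 = 0.0899  (Visa)
  w_5 = 0.171026·0.7798 + -0.006878·12.8435 = 0.0450  (Merck)
Σw_i=1.0000  μᵀw=0.1410
σ²=wᵀΣw=λ₁·μ_p+λ₂ = 0.171026·0.141 + -0.006878 = 0.017237 ≈ 0.0172

Exxon (0.3993)


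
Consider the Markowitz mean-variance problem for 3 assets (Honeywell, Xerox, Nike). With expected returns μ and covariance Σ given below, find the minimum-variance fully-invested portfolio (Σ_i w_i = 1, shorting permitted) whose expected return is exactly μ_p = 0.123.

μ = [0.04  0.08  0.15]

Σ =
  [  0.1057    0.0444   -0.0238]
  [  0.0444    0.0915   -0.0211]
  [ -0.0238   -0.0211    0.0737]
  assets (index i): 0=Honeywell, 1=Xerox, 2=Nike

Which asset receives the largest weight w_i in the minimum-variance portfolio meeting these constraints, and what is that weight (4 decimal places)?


Nike (0.6429)

u=Σ⁻¹μ = [0.4218  1.2531  2.5302]
v=Σ⁻¹𝟙 = [9.2927  10.9645  19.7085]
a=μᵀu=0.496658  b=𝟙ᵀu=4.205147  c=𝟙ᵀv=39.965735  D=ac−b²=2.166054
λ₁=(c·0.123−b)/D = (39.965735·0.123−4.205147)/2.166054 = 0.328080
λ₂=(a−b·0.123)/D = (0.496658−4.205147·0.123)/2.166054 = -0.009499
w* = 0.328080·u + -0.009499·v:
  w_0 = 0.328080·0.4218 + -0.009499·9.2927 = 0.0501  (Honeywell)
  w_1 = 0.328080·1.2531 + -0.009499·10.9645 = 0.3070  (Xerox)
  w_2 = 0.328080·2.5302 + -0.009499·19.7085 = 0.6429  (Nike)
Σw_i=1.0000  μᵀw=0.1230
σ²=wᵀΣw=λ₁·μ_p+λ₂ = 0.328080·0.123 + -0.009499 = 0.030855 ≈ 0.0309


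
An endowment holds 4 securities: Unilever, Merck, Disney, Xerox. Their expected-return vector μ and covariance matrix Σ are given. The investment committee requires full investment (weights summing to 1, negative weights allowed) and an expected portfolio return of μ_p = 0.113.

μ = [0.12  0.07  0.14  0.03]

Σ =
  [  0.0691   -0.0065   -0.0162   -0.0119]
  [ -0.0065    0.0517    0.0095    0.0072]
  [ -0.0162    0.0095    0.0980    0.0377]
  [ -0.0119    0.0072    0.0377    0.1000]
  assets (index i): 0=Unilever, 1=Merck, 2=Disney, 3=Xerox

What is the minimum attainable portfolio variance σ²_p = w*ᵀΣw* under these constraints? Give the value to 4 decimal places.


p=Σ⁻¹μ = [2.2387  1.3416  1.7402  -0.1863]
q=Σ⁻¹𝟙 = [19.6227  19.1512  8.6278  7.7035]
a=μᵀp=0.600605  b=𝟙ᵀp=5.134306  c=𝟙ᵀq=55.105219  D=ac−b²=6.735387
λ₁=(c·0.113−b)/D = (55.105219·0.113−5.134306)/6.735387 = 0.162215
λ₂=(a−b·0.113)/D = (0.600605−5.134306·0.113)/6.735387 = 0.003033
w* = 0.162215·p + 0.003033·q:
  w_0 = 0.162215·2.2387 + 0.003033·19.6227 = 0.4227  (Unilever)
  w_1 = 0.162215·1.3416 + 0.003033·19.1512 = 0.2757  (Merck)
  w_2 = 0.162215·1.7402 + 0.003033·8.6278 = 0.3085  (Disney)
  w_3 = 0.162215·-0.1863 + 0.003033·7.7035 = -0.0068  (Xerox)
Σw_i=1.0000  μᵀw=0.1130
σ²=wᵀΣw=λ₁·μ_p+λ₂ = 0.162215·0.113 + 0.003033 = 0.021363 ≈ 0.0214

0.0214


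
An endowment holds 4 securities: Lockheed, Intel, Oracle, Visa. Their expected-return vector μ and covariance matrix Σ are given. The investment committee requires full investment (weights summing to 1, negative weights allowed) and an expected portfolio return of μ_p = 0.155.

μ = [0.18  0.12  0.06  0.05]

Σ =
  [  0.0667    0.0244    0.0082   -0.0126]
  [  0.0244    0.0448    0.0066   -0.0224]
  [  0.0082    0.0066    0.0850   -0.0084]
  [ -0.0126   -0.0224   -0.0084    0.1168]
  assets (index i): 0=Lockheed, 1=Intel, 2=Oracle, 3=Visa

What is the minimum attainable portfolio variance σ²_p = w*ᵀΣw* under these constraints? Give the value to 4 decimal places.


0.0394

p=Σ⁻¹μ = [2.1154  1.9955  0.4528  1.0715]
q=Σ⁻¹𝟙 = [7.7203  23.9254  10.6195  14.7467]
a=μᵀp=0.700978  b=𝟙ᵀp=5.635219  c=𝟙ᵀq=57.011954  D=ac−b²=8.208446
λ₁=(c·0.155−b)/D = (57.011954·0.155−5.635219)/8.208446 = 0.390041
λ₂=(a−b·0.155)/D = (0.700978−5.635219·0.155)/8.208446 = -0.021013
w* = 0.390041·p + -0.021013·q:
  w_0 = 0.390041·2.1154 + -0.021013·7.7203 = 0.6629  (Lockheed)
  w_1 = 0.390041·1.9955 + -0.021013·23.9254 = 0.2756  (Intel)
  w_2 = 0.390041·0.4528 + -0.021013·10.6195 = -0.0465  (Oracle)
  w_3 = 0.390041·1.0715 + -0.021013·14.7467 = 0.1081  (Visa)
Σw_i=1.0000  μᵀw=0.1550
σ²=wᵀΣw=λ₁·μ_p+λ₂ = 0.390041·0.155 + -0.021013 = 0.039444 ≈ 0.0394


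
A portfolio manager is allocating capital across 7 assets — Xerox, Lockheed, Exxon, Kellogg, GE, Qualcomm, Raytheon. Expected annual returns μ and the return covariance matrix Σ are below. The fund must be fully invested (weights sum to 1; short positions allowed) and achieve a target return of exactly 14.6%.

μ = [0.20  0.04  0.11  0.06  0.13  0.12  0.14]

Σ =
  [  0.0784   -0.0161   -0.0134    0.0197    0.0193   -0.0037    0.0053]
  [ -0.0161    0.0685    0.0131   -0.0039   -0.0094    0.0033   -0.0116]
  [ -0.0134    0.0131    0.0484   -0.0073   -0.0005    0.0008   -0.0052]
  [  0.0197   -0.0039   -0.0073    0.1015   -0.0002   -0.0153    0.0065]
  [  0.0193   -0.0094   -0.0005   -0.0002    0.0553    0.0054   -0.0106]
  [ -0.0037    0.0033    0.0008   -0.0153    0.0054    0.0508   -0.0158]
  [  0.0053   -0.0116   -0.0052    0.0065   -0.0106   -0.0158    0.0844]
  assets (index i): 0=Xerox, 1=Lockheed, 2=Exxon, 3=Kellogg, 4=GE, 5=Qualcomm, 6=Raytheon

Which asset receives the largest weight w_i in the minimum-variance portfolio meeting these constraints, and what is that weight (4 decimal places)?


g=Σ⁻¹μ = [2.6744  1.2119  3.0332  0.6622  1.8404  3.2534  2.6335]
h=Σ⁻¹𝟙 = [12.6586  18.7547  23.0409  12.5815  18.5511  27.5518  21.5694]
a=μᵀg=1.955072  b=𝟙ᵀg=15.308859  c=𝟙ᵀh=134.707935  D=ac−b²=29.002534
λ₁=(c·0.146−b)/D = (134.707935·0.146−15.308859)/29.002534 = 0.150280
λ₂=(a−b·0.146)/D = (1.955072−15.308859·0.146)/29.002534 = -0.009655
w* = 0.150280·g + -0.009655·h:
  w_0 = 0.150280·2.6744 + -0.009655·12.6586 = 0.2797  (Xerox)
  w_1 = 0.150280·1.2119 + -0.009655·18.7547 = 0.0010  (Lockheed)
  w_2 = 0.150280·3.0332 + -0.009655·23.0409 = 0.2334  (Exxon)
  w_3 = 0.150280·0.6622 + -0.009655·12.5815 = -0.0220  (Kellogg)
  w_4 = 0.150280·1.8404 + -0.009655·18.5511 = 0.0975  (GE)
  w_5 = 0.150280·3.2534 + -0.009655·27.5518 = 0.2229  (Qualcomm)
  w_6 = 0.150280·2.6335 + -0.009655·21.5694 = 0.1875  (Raytheon)
Σw_i=1.0000  μᵀw=0.1460
σ²=wᵀΣw=λ₁·μ_p+λ₂ = 0.150280·0.146 + -0.009655 = 0.012286 ≈ 0.0123

Xerox (0.2797)


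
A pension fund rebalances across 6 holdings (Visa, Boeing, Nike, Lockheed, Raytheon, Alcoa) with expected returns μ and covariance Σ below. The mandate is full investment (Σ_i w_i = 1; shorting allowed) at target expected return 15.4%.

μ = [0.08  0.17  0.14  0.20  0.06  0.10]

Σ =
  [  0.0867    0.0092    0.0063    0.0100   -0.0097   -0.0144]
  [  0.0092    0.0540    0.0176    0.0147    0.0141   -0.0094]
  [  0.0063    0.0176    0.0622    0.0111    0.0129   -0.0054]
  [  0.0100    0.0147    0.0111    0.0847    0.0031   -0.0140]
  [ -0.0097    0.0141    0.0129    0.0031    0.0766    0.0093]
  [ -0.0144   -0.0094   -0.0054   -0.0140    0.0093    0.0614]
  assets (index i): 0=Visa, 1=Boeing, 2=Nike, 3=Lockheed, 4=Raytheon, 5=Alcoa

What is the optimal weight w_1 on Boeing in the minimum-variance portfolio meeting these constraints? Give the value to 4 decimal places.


g=Σ⁻¹μ = [0.7498  2.5547  1.3714  2.1284  -0.2539  2.8400]
h=Σ⁻¹𝟙 = [13.0216  12.3472  9.8737  10.4143  7.5135  23.3358]
a=μᵀg=1.380715  b=𝟙ᵀg=9.390322  c=𝟙ᵀh=76.506139  D=ac−b²=17.454988
λ₁=(c·0.154−b)/D = (76.506139·0.154−9.390322)/17.454988 = 0.137017
λ₂=(a−b·0.154)/D = (1.380715−9.390322·0.154)/17.454988 = -0.003746
w* = 0.137017·g + -0.003746·h:
  w_0 = 0.137017·0.7498 + -0.003746·13.0216 = 0.0539  (Visa)
  w_1 = 0.137017·2.5547 + -0.003746·12.3472 = 0.3038  (Boeing)
  w_2 = 0.137017·1.3714 + -0.003746·9.8737 = 0.1509  (Nike)
  w_3 = 0.137017·2.1284 + -0.003746·10.4143 = 0.2526  (Lockheed)
  w_4 = 0.137017·-0.2539 + -0.003746·7.5135 = -0.0629  (Raytheon)
  w_5 = 0.137017·2.8400 + -0.003746·23.3358 = 0.3017  (Alcoa)
Σw_i=1.0000  μᵀw=0.1540
σ²=wᵀΣw=λ₁·μ_p+λ₂ = 0.137017·0.154 + -0.003746 = 0.017354 ≈ 0.0174

0.3038


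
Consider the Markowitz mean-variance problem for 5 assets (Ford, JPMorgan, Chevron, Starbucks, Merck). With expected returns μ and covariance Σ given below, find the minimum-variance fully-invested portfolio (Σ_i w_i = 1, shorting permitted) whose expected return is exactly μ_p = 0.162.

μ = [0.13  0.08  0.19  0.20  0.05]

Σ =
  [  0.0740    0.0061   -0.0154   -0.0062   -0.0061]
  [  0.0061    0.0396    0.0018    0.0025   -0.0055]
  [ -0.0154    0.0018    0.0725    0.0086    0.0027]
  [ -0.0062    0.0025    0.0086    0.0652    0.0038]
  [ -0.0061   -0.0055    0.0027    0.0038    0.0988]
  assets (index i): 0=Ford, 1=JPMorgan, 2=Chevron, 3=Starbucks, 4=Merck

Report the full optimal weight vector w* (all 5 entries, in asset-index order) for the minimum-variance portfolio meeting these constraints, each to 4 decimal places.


0.2575  0.1020  0.2961  0.3126  0.0319

u=Σ⁻¹μ = [2.4995  1.4065  2.7574  2.8553  0.5535]
v=Σ⁻¹𝟙 = [16.7872  22.7442  14.7713  13.4429  11.5033]
a=μᵀu=1.560088  b=𝟙ᵀu=10.072153  c=𝟙ᵀv=79.248884  D=ac−b²=22.186982
λ₁=(c·0.162−b)/D = (79.248884·0.162−10.072153)/22.186982 = 0.124675
λ₂=(a−b·0.162)/D = (1.560088−10.072153·0.162)/22.186982 = -0.003227
w* = 0.124675·u + -0.003227·v:
  w_0 = 0.124675·2.4995 + -0.003227·16.7872 = 0.2575  (Ford)
  w_1 = 0.124675·1.4065 + -0.003227·22.7442 = 0.1020  (JPMorgan)
  w_2 = 0.124675·2.7574 + -0.003227·14.7713 = 0.2961  (Chevron)
  w_3 = 0.124675·2.8553 + -0.003227·13.4429 = 0.3126  (Starbucks)
  w_4 = 0.124675·0.5535 + -0.003227·11.5033 = 0.0319  (Merck)
Σw_i=1.0000  μᵀw=0.1620
σ²=wᵀΣw=λ₁·μ_p+λ₂ = 0.124675·0.162 + -0.003227 = 0.016970 ≈ 0.0170


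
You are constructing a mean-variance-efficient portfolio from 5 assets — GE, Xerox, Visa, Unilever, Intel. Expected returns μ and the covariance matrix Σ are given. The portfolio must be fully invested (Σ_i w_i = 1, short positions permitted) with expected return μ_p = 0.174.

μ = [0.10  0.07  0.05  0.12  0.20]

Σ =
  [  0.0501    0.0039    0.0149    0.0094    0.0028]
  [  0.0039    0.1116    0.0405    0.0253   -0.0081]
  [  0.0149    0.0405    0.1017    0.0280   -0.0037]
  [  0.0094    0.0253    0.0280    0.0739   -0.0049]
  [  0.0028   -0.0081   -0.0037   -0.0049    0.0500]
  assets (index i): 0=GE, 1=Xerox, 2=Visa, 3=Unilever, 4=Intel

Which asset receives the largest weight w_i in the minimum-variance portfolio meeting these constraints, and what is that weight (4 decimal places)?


g=Σ⁻¹μ = [1.4934  0.6077  -0.2583  1.5990  4.1524]
h=Σ⁻¹𝟙 = [15.5528  6.7065  3.0392  9.5232  21.3737]
a=μᵀg=1.201327  b=𝟙ᵀg=7.594213  c=𝟙ᵀh=56.195362  D=ac−b²=9.836959
λ₁=(c·0.174−b)/D = (56.195362·0.174−7.594213)/9.836959 = 0.221997
λ₂=(a−b·0.174)/D = (1.201327−7.594213·0.174)/9.836959 = -0.012206
w* = 0.221997·g + -0.012206·h:
  w_0 = 0.221997·1.4934 + -0.012206·15.5528 = 0.1417  (GE)
  w_1 = 0.221997·0.6077 + -0.012206·6.7065 = 0.0530  (Xerox)
  w_2 = 0.221997·-0.2583 + -0.012206·3.0392 = -0.0944  (Visa)
  w_3 = 0.221997·1.5990 + -0.012206·9.5232 = 0.2387  (Unilever)
  w_4 = 0.221997·4.1524 + -0.012206·21.3737 = 0.6609  (Intel)
Σw_i=1.0000  μᵀw=0.1740
σ²=wᵀΣw=λ₁·μ_p+λ₂ = 0.221997·0.174 + -0.012206 = 0.026422 ≈ 0.0264

Intel (0.6609)


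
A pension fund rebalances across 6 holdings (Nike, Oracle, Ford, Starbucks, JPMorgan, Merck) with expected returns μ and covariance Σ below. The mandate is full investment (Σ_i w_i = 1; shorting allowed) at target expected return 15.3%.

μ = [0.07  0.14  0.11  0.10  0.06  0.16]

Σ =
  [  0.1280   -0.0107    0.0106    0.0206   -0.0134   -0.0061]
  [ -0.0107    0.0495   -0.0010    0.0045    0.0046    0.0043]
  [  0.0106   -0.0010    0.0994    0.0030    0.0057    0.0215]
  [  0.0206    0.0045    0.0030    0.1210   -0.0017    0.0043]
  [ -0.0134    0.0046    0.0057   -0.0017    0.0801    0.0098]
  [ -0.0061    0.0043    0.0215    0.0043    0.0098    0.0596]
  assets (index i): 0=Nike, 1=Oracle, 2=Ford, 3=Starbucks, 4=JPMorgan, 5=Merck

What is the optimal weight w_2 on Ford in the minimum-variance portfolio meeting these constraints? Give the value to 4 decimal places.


0.0426

u=Σ⁻¹μ = [0.8046  2.7300  0.5162  0.5001  0.4220  2.2783]
v=Σ⁻¹𝟙 = [9.8673  19.8705  5.7994  5.4322  11.2253  12.0251]
a=μᵀu=0.935166  b=𝟙ᵀu=7.251260  c=𝟙ᵀv=64.219736  D=ac−b²=7.475332
λ₁=(c·0.153−b)/D = (64.219736·0.153−7.251260)/7.475332 = 0.344381
λ₂=(a−b·0.153)/D = (0.935166−7.251260·0.153)/7.475332 = -0.023314
w* = 0.344381·u + -0.023314·v:
  w_0 = 0.344381·0.8046 + -0.023314·9.8673 = 0.0471  (Nike)
  w_1 = 0.344381·2.7300 + -0.023314·19.8705 = 0.4769  (Oracle)
  w_2 = 0.344381·0.5162 + -0.023314·5.7994 = 0.0426  (Ford)
  w_3 = 0.344381·0.5001 + -0.023314·5.4322 = 0.0456  (Starbucks)
  w_4 = 0.344381·0.4220 + -0.023314·11.2253 = -0.1164  (JPMorgan)
  w_5 = 0.344381·2.2783 + -0.023314·12.0251 = 0.5042  (Merck)
Σw_i=1.0000  μᵀw=0.1530
σ²=wᵀΣw=λ₁·μ_p+λ₂ = 0.344381·0.153 + -0.023314 = 0.029377 ≈ 0.0294


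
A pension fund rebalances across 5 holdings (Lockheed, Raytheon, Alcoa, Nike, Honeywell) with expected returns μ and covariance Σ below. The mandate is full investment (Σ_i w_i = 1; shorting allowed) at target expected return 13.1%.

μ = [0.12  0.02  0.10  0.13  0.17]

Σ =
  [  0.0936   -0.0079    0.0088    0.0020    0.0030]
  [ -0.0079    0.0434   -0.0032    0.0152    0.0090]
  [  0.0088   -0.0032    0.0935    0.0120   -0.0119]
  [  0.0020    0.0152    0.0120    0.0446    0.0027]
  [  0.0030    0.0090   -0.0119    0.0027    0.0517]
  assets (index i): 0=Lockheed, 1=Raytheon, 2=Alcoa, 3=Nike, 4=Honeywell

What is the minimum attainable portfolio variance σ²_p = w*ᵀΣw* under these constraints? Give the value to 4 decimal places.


x=Σ⁻¹μ = [0.9319  -0.9674  1.0467  2.7091  3.5020]
y=Σ⁻¹𝟙 = [10.3468  17.9707  11.0550  11.7966  17.5421]
a=μᵀx=1.144664  b=𝟙ᵀx=7.222254  c=𝟙ᵀy=68.711294  D=ac−b²=26.490395
λ₁=(c·0.131−b)/D = (68.711294·0.131−7.222254)/26.490395 = 0.067154
λ₂=(a−b·0.131)/D = (1.144664−7.222254·0.131)/26.490395 = 0.007495
w* = 0.067154·x + 0.007495·y:
  w_0 = 0.067154·0.9319 + 0.007495·10.3468 = 0.1401  (Lockheed)
  w_1 = 0.067154·-0.9674 + 0.007495·17.9707 = 0.0697  (Raytheon)
  w_2 = 0.067154·1.0467 + 0.007495·11.0550 = 0.1532  (Alcoa)
  w_3 = 0.067154·2.7091 + 0.007495·11.7966 = 0.2703  (Nike)
  w_4 = 0.067154·3.5020 + 0.007495·17.5421 = 0.3667  (Honeywell)
Σw_i=1.0000  μᵀw=0.1310
σ²=wᵀΣw=λ₁·μ_p+λ₂ = 0.067154·0.131 + 0.007495 = 0.016292 ≈ 0.0163

0.0163


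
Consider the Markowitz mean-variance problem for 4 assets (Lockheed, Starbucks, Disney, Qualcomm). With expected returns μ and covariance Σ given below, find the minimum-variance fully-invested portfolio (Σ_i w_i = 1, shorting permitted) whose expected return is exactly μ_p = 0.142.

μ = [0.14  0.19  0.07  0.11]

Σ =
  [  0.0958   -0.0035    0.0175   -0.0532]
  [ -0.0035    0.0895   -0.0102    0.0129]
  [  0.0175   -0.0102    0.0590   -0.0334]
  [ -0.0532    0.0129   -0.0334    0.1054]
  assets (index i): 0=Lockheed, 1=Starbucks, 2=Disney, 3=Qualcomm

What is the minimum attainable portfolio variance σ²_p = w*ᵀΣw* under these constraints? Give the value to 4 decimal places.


0.0184

g=Σ⁻¹μ = [2.7227  2.0810  2.3924  2.9213]
h=Σ⁻¹𝟙 = [21.0703  11.2302  28.3380  27.7283]
a=μᵀg=1.265369  b=𝟙ᵀg=10.117341  c=𝟙ᵀh=88.366722  D=ac−b²=9.455912
λ₁=(c·0.142−b)/D = (88.366722·0.142−10.117341)/9.455912 = 0.257060
λ₂=(a−b·0.142)/D = (1.265369−10.117341·0.142)/9.455912 = -0.018115
w* = 0.257060·g + -0.018115·h:
  w_0 = 0.257060·2.7227 + -0.018115·21.0703 = 0.3182  (Lockheed)
  w_1 = 0.257060·2.0810 + -0.018115·11.2302 = 0.3315  (Starbucks)
  w_2 = 0.257060·2.3924 + -0.018115·28.3380 = 0.1016  (Disney)
  w_3 = 0.257060·2.9213 + -0.018115·27.7283 = 0.2487  (Qualcomm)
Σw_i=1.0000  μᵀw=0.1420
σ²=wᵀΣw=λ₁·μ_p+λ₂ = 0.257060·0.142 + -0.018115 = 0.018388 ≈ 0.0184


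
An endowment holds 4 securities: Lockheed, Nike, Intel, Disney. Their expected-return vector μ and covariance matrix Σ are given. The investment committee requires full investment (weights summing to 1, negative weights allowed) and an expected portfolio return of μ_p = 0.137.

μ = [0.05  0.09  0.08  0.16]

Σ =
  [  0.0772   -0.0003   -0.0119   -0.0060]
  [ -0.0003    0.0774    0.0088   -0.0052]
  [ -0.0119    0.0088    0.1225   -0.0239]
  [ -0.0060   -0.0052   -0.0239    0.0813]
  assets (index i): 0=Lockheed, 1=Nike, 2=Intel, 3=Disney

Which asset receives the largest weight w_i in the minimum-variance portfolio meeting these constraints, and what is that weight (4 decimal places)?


u=Σ⁻¹μ = [1.0198  1.2016  1.1451  2.4568]
v=Σ⁻¹𝟙 = [16.2982  12.7869  12.3291  17.9452]
a=μᵀu=0.643828  b=𝟙ᵀu=5.823300  c=𝟙ᵀv=59.359496  D=ac−b²=4.306486
λ₁=(c·0.137−b)/D = (59.359496·0.137−5.823300)/4.306486 = 0.536157
λ₂=(a−b·0.137)/D = (0.643828−5.823300·0.137)/4.306486 = -0.035752
w* = 0.536157·u + -0.035752·v:
  w_0 = 0.536157·1.0198 + -0.035752·16.2982 = -0.0359  (Lockheed)
  w_1 = 0.536157·1.2016 + -0.035752·12.7869 = 0.1871  (Nike)
  w_2 = 0.536157·1.1451 + -0.035752·12.3291 = 0.1732  (Intel)
  w_3 = 0.536157·2.4568 + -0.035752·17.9452 = 0.6756  (Disney)
Σw_i=1.0000  μᵀw=0.1370
σ²=wᵀΣw=λ₁·μ_p+λ₂ = 0.536157·0.137 + -0.035752 = 0.037702 ≈ 0.0377

Disney (0.6756)


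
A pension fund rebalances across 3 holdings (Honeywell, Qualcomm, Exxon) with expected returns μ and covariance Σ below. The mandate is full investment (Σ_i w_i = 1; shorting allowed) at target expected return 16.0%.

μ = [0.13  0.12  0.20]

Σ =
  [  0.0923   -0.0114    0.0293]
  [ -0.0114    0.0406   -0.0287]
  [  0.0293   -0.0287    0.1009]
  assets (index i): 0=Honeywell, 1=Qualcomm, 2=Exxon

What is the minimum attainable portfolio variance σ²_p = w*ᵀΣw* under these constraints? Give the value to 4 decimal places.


0.0210

x=Σ⁻¹μ = [1.0616  5.5537  3.2536]
y=Σ⁻¹𝟙 = [9.9521  40.5392  18.5518]
a=μᵀx=1.455163  b=𝟙ᵀx=9.868838  c=𝟙ᵀy=69.043101  D=ac−b²=3.075022
λ₁=(c·0.160−b)/D = (69.043101·0.160−9.868838)/3.075022 = 0.383106
λ₂=(a−b·0.160)/D = (1.455163−9.868838·0.160)/3.075022 = -0.040276
w* = 0.383106·x + -0.040276·y:
  w_0 = 0.383106·1.0616 + -0.040276·9.9521 = 0.0059  (Honeywell)
  w_1 = 0.383106·5.5537 + -0.040276·40.5392 = 0.4949  (Qualcomm)
  w_2 = 0.383106·3.2536 + -0.040276·18.5518 = 0.4993  (Exxon)
Σw_i=1.0000  μᵀw=0.1600
σ²=wᵀΣw=λ₁·μ_p+λ₂ = 0.383106·0.160 + -0.040276 = 0.021020 ≈ 0.0210


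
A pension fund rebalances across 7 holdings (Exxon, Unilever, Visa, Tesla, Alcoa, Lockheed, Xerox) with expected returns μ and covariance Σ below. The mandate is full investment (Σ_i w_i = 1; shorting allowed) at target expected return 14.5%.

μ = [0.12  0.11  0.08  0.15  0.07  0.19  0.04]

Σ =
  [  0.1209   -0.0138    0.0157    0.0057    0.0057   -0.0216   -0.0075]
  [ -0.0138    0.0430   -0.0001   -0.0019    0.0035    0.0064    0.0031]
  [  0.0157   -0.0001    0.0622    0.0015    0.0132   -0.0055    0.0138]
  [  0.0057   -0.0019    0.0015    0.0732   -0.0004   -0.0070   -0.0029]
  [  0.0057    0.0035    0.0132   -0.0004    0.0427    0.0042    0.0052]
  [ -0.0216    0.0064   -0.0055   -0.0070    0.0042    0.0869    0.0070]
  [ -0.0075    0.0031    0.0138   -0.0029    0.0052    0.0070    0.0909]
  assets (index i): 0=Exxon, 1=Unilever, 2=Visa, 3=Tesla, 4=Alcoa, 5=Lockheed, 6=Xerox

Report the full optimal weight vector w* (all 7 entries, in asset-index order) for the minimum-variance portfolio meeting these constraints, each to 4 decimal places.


0.1551  0.2511  0.0761  0.2411  0.0042  0.3022  -0.0297

u=Σ⁻¹μ = [1.5129  2.6961  0.8962  2.2378  0.6881  2.5538  0.1722]
v=Σ⁻¹𝟙 = [11.2326  23.7896  9.0171  14.8679  15.0323  12.9152  8.3675]
a=μᵀu=1.425761  b=𝟙ᵀu=10.757172  c=𝟙ᵀv=95.222151  D=ac−b²=20.047323
λ₁=(c·0.145−b)/D = (95.222151·0.145−10.757172)/20.047323 = 0.152142
λ₂=(a−b·0.145)/D = (1.425761−10.757172·0.145)/20.047323 = -0.006686
w* = 0.152142·u + -0.006686·v:
  w_0 = 0.152142·1.5129 + -0.006686·11.2326 = 0.1551  (Exxon)
  w_1 = 0.152142·2.6961 + -0.006686·23.7896 = 0.2511  (Unilever)
  w_2 = 0.152142·0.8962 + -0.006686·9.0171 = 0.0761  (Visa)
  w_3 = 0.152142·2.2378 + -0.006686·14.8679 = 0.2411  (Tesla)
  w_4 = 0.152142·0.6881 + -0.006686·15.0323 = 0.0042  (Alcoa)
  w_5 = 0.152142·2.5538 + -0.006686·12.9152 = 0.3022  (Lockheed)
  w_6 = 0.152142·0.1722 + -0.006686·8.3675 = -0.0297  (Xerox)
Σw_i=1.0000  μᵀw=0.1450
σ²=wᵀΣw=λ₁·μ_p+λ₂ = 0.152142·0.145 + -0.006686 = 0.015375 ≈ 0.0154


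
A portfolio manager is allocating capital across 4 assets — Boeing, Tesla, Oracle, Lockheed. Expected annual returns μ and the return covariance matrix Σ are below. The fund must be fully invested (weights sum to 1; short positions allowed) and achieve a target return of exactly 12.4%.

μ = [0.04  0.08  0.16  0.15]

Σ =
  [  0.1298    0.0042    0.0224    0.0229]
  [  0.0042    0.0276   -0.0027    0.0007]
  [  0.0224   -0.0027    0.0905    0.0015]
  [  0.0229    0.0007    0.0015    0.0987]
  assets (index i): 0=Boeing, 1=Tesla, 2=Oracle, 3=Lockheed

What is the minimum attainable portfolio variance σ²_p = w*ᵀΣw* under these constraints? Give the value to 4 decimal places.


u=Σ⁻¹μ = [-0.4017  3.1093  1.9343  1.5615]
v=Σ⁻¹𝟙 = [2.9868  36.6499  11.2546  9.0077]
a=μᵀu=0.776386  b=𝟙ᵀu=6.203358  c=𝟙ᵀv=59.899043  D=ac−b²=8.023151
λ₁=(c·0.124−b)/D = (59.899043·0.124−6.203358)/8.023151 = 0.152574
λ₂=(a−b·0.124)/D = (0.776386−6.203358·0.124)/8.023151 = 0.000894
w* = 0.152574·u + 0.000894·v:
  w_0 = 0.152574·-0.4017 + 0.000894·2.9868 = -0.0586  (Boeing)
  w_1 = 0.152574·3.1093 + 0.000894·36.6499 = 0.5072  (Tesla)
  w_2 = 0.152574·1.9343 + 0.000894·11.2546 = 0.3052  (Oracle)
  w_3 = 0.152574·1.5615 + 0.000894·9.0077 = 0.2463  (Lockheed)
Σw_i=1.0000  μᵀw=0.1240
σ²=wᵀΣw=λ₁·μ_p+λ₂ = 0.152574·0.124 + 0.000894 = 0.019813 ≈ 0.0198

0.0198


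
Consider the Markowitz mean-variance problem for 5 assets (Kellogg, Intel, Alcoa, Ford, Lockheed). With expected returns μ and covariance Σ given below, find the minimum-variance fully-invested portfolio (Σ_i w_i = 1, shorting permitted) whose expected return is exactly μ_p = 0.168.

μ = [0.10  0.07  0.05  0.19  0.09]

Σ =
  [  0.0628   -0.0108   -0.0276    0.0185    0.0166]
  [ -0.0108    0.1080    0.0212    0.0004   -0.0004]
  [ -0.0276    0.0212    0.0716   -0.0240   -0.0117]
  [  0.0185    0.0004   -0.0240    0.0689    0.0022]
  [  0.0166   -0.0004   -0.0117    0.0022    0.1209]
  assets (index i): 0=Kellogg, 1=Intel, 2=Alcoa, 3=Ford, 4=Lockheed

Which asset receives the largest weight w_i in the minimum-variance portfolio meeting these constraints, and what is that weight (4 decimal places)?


x=Σ⁻¹μ = [1.5849  0.3311  2.3768  3.1357  0.7009]
y=Σ⁻¹𝟙 = [21.8734  5.9182  27.9663  18.1031  7.6646]
a=μᵀx=0.959364  b=𝟙ᵀx=8.129336  c=𝟙ᵀy=81.525650  D=ac−b²=12.126653
λ₁=(c·0.168−b)/D = (81.525650·0.168−8.129336)/12.126653 = 0.459069
λ₂=(a−b·0.168)/D = (0.959364−8.129336·0.168)/12.126653 = -0.033510
w* = 0.459069·x + -0.033510·y:
  w_0 = 0.459069·1.5849 + -0.033510·21.8734 = -0.0054  (Kellogg)
  w_1 = 0.459069·0.3311 + -0.033510·5.9182 = -0.0463  (Intel)
  w_2 = 0.459069·2.3768 + -0.033510·27.9663 = 0.1540  (Alcoa)
  w_3 = 0.459069·3.1357 + -0.033510·18.1031 = 0.8329  (Ford)
  w_4 = 0.459069·0.7009 + -0.033510·7.6646 = 0.0649  (Lockheed)
Σw_i=1.0000  μᵀw=0.1680
σ²=wᵀΣw=λ₁·μ_p+λ₂ = 0.459069·0.168 + -0.033510 = 0.043614 ≈ 0.0436

Ford (0.8329)


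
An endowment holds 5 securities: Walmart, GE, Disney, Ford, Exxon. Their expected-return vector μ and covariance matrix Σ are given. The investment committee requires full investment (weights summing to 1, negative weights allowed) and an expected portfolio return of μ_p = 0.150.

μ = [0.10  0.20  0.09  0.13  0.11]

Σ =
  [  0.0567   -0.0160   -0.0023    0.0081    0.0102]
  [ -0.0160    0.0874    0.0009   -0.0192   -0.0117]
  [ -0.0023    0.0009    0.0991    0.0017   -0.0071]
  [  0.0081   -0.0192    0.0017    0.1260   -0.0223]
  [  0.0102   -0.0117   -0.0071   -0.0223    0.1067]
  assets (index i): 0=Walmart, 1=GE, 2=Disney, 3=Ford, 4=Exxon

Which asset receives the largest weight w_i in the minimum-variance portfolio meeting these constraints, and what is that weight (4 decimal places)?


GE (0.4336)

x=Σ⁻¹μ = [2.2015  3.2573  1.0153  1.6545  1.5910]
y=Σ⁻¹𝟙 = [19.5249  19.1898  11.0855  11.7208  12.7971]
a=μᵀx=1.353076  b=𝟙ᵀx=9.719526  c=𝟙ᵀy=74.318074  D=ac−b²=6.088780
λ₁=(c·0.150−b)/D = (74.318074·0.150−9.719526)/6.088780 = 0.234560
λ₂=(a−b·0.150)/D = (1.353076−9.719526·0.150)/6.088780 = -0.017221
w* = 0.234560·x + -0.017221·y:
  w_0 = 0.234560·2.2015 + -0.017221·19.5249 = 0.1801  (Walmart)
  w_1 = 0.234560·3.2573 + -0.017221·19.1898 = 0.4336  (GE)
  w_2 = 0.234560·1.0153 + -0.017221·11.0855 = 0.0472  (Disney)
  w_3 = 0.234560·1.6545 + -0.017221·11.7208 = 0.1862  (Ford)
  w_4 = 0.234560·1.5910 + -0.017221·12.7971 = 0.1528  (Exxon)
Σw_i=1.0000  μᵀw=0.1500
σ²=wᵀΣw=λ₁·μ_p+λ₂ = 0.234560·0.150 + -0.017221 = 0.017963 ≈ 0.0180


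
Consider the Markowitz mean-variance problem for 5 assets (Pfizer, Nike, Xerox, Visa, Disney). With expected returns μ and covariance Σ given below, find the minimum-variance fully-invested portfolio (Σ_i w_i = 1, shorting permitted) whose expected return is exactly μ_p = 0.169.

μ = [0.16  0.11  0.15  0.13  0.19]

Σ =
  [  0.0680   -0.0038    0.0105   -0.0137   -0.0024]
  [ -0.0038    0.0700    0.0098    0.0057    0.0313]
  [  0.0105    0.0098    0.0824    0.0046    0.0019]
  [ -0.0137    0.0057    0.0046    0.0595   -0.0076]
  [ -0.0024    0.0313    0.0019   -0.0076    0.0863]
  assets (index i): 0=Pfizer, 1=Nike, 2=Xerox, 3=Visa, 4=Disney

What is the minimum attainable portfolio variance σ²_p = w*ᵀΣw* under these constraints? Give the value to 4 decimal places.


g=Σ⁻¹μ = [2.8797  0.2186  1.2010  3.0463  2.4442]
h=Σ⁻¹𝟙 = [18.6485  7.5872  7.4180  21.2128  11.0591]
a=μᵀg=1.525389  b=𝟙ᵀg=9.789958  c=𝟙ᵀh=65.925695  D=ac−b²=4.719041
λ₁=(c·0.169−b)/D = (65.925695·0.169−9.789958)/4.719041 = 0.286390
λ₂=(a−b·0.169)/D = (1.525389−9.789958·0.169)/4.719041 = -0.027360
w* = 0.286390·g + -0.027360·h:
  w_0 = 0.286390·2.8797 + -0.027360·18.6485 = 0.3145  (Pfizer)
  w_1 = 0.286390·0.2186 + -0.027360·7.5872 = -0.1450  (Nike)
  w_2 = 0.286390·1.2010 + -0.027360·7.4180 = 0.1410  (Xerox)
  w_3 = 0.286390·3.0463 + -0.027360·21.2128 = 0.2921  (Visa)
  w_4 = 0.286390·2.4442 + -0.027360·11.0591 = 0.3974  (Disney)
Σw_i=1.0000  μᵀw=0.1690
σ²=wᵀΣw=λ₁·μ_p+λ₂ = 0.286390·0.169 + -0.027360 = 0.021040 ≈ 0.0210

0.0210
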